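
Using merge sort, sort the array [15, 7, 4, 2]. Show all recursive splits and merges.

Merge sort trace:

Split: [15, 7, 4, 2] -> [15, 7] and [4, 2]
  Split: [15, 7] -> [15] and [7]
  Merge: [15] + [7] -> [7, 15]
  Split: [4, 2] -> [4] and [2]
  Merge: [4] + [2] -> [2, 4]
Merge: [7, 15] + [2, 4] -> [2, 4, 7, 15]

Final sorted array: [2, 4, 7, 15]

The merge sort proceeds by recursively splitting the array and merging sorted halves.
After all merges, the sorted array is [2, 4, 7, 15].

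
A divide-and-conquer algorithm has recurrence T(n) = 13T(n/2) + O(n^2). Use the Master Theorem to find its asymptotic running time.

Master Theorem for T(n) = 13T(n/2) + O(n^2):

a = 13, b = 2, c = 2
log_b(a) = log_2(13) = 3.7004

Case 1: c = 2 < log_2(13) = 3.7004
T(n) = O(n^(log_2 13))

For T(n) = 13T(n/2) + O(n^2): log_2(13) = 3.7004. This is Case 1 of the Master Theorem (c < log_b(a), work dominated by leaves), giving O(n^(log_2 13)).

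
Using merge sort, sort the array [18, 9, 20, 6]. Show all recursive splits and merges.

Merge sort trace:

Split: [18, 9, 20, 6] -> [18, 9] and [20, 6]
  Split: [18, 9] -> [18] and [9]
  Merge: [18] + [9] -> [9, 18]
  Split: [20, 6] -> [20] and [6]
  Merge: [20] + [6] -> [6, 20]
Merge: [9, 18] + [6, 20] -> [6, 9, 18, 20]

Final sorted array: [6, 9, 18, 20]

The merge sort proceeds by recursively splitting the array and merging sorted halves.
After all merges, the sorted array is [6, 9, 18, 20].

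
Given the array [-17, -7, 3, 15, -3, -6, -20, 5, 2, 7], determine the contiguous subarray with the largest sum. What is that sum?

Using Kadane's algorithm on [-17, -7, 3, 15, -3, -6, -20, 5, 2, 7]:

Scanning through the array:
Position 1 (value -7): max_ending_here = -7, max_so_far = -7
Position 2 (value 3): max_ending_here = 3, max_so_far = 3
Position 3 (value 15): max_ending_here = 18, max_so_far = 18
Position 4 (value -3): max_ending_here = 15, max_so_far = 18
Position 5 (value -6): max_ending_here = 9, max_so_far = 18
Position 6 (value -20): max_ending_here = -11, max_so_far = 18
Position 7 (value 5): max_ending_here = 5, max_so_far = 18
Position 8 (value 2): max_ending_here = 7, max_so_far = 18
Position 9 (value 7): max_ending_here = 14, max_so_far = 18

Maximum subarray: [3, 15]
Maximum sum: 18

The maximum subarray is [3, 15] with sum 18. This subarray runs from index 2 to index 3.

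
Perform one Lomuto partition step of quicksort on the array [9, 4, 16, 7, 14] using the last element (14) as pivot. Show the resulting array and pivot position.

Lomuto partition with pivot = 14:

Initial array: [9, 4, 16, 7, 14]

arr[0]=9 <= 14: swap with position 0, array becomes [9, 4, 16, 7, 14]
arr[1]=4 <= 14: swap with position 1, array becomes [9, 4, 16, 7, 14]
arr[2]=16 > 14: no swap
arr[3]=7 <= 14: swap with position 2, array becomes [9, 4, 7, 16, 14]

Place pivot at position 3: [9, 4, 7, 14, 16]
Pivot position: 3

After partitioning with pivot 14, the array becomes [9, 4, 7, 14, 16]. The pivot is placed at index 3. All elements to the left of the pivot are <= 14, and all elements to the right are > 14.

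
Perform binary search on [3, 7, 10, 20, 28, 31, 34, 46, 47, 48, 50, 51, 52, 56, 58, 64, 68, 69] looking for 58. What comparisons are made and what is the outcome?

Binary search for 58 in [3, 7, 10, 20, 28, 31, 34, 46, 47, 48, 50, 51, 52, 56, 58, 64, 68, 69]:

lo=0, hi=17, mid=8, arr[mid]=47 -> 47 < 58, search right half
lo=9, hi=17, mid=13, arr[mid]=56 -> 56 < 58, search right half
lo=14, hi=17, mid=15, arr[mid]=64 -> 64 > 58, search left half
lo=14, hi=14, mid=14, arr[mid]=58 -> Found target at index 14!

Binary search finds 58 at index 14 after 4 comparisons. The search repeatedly halves the search space by comparing with the middle element.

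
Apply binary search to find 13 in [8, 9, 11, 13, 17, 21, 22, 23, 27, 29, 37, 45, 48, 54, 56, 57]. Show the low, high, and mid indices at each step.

Binary search for 13 in [8, 9, 11, 13, 17, 21, 22, 23, 27, 29, 37, 45, 48, 54, 56, 57]:

lo=0, hi=15, mid=7, arr[mid]=23 -> 23 > 13, search left half
lo=0, hi=6, mid=3, arr[mid]=13 -> Found target at index 3!

Binary search finds 13 at index 3 after 2 comparisons. The search repeatedly halves the search space by comparing with the middle element.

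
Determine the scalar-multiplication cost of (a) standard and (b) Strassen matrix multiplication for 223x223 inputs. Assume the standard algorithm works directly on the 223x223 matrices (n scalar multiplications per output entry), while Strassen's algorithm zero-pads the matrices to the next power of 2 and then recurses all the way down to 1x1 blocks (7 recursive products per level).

Matrix multiplication for 223x223 matrices:

Strassen's algorithm requires power-of-2 dimensions. Pad 223x223 to 256x256 (next power of 2).

Standard algorithm: 223^3 = 11089567 multiplications
Strassen's algorithm: 7^(log2(256)) = 7^8 = 5764801 multiplications
Savings: 11089567 - 5764801 = 5324766 multiplications

Standard: 11089567 multiplications (223^3). Strassen: 5764801 multiplications (7^8, after padding to 256x256). Strassen reduces 8 recursive multiplications to 7 at each level.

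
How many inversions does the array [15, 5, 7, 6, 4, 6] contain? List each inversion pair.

Finding inversions in [15, 5, 7, 6, 4, 6]:

(0, 1): arr[0]=15 > arr[1]=5
(0, 2): arr[0]=15 > arr[2]=7
(0, 3): arr[0]=15 > arr[3]=6
(0, 4): arr[0]=15 > arr[4]=4
(0, 5): arr[0]=15 > arr[5]=6
(1, 4): arr[1]=5 > arr[4]=4
(2, 3): arr[2]=7 > arr[3]=6
(2, 4): arr[2]=7 > arr[4]=4
(2, 5): arr[2]=7 > arr[5]=6
(3, 4): arr[3]=6 > arr[4]=4

Total inversions: 10

The array has 10 inversion(s): (0,1), (0,2), (0,3), (0,4), (0,5), (1,4), (2,3), (2,4), (2,5), (3,4). Each pair (i,j) satisfies i < j and arr[i] > arr[j].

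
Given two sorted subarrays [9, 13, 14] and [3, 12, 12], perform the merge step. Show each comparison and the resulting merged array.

Merging process:

Compare 9 vs 3: take 3 from right. Merged: [3]
Compare 9 vs 12: take 9 from left. Merged: [3, 9]
Compare 13 vs 12: take 12 from right. Merged: [3, 9, 12]
Compare 13 vs 12: take 12 from right. Merged: [3, 9, 12, 12]
Append remaining from left: [13, 14]. Merged: [3, 9, 12, 12, 13, 14]

Final merged array: [3, 9, 12, 12, 13, 14]
Total comparisons: 4

The merged array is [3, 9, 12, 12, 13, 14], requiring 4 comparisons. The merge step runs in O(n) time where n is the total number of elements.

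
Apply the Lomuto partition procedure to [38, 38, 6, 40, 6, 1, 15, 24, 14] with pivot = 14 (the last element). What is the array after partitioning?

Lomuto partition with pivot = 14:

Initial array: [38, 38, 6, 40, 6, 1, 15, 24, 14]

arr[0]=38 > 14: no swap
arr[1]=38 > 14: no swap
arr[2]=6 <= 14: swap with position 0, array becomes [6, 38, 38, 40, 6, 1, 15, 24, 14]
arr[3]=40 > 14: no swap
arr[4]=6 <= 14: swap with position 1, array becomes [6, 6, 38, 40, 38, 1, 15, 24, 14]
arr[5]=1 <= 14: swap with position 2, array becomes [6, 6, 1, 40, 38, 38, 15, 24, 14]
arr[6]=15 > 14: no swap
arr[7]=24 > 14: no swap

Place pivot at position 3: [6, 6, 1, 14, 38, 38, 15, 24, 40]
Pivot position: 3

After partitioning with pivot 14, the array becomes [6, 6, 1, 14, 38, 38, 15, 24, 40]. The pivot is placed at index 3. All elements to the left of the pivot are <= 14, and all elements to the right are > 14.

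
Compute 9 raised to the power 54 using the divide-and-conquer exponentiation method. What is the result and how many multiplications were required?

Computing 9^54 by squaring (build up from 9^1; each line after the first costs one multiplication):

9^1 = 9
9^2 = (9^1)^2 = 9^2 = 81
9^3 = 9 * 9^2 = 9 * 81 = 729
9^6 = (9^3)^2 = 729^2 = 531441
9^12 = (9^6)^2 = 531441^2 = 282429536481
9^13 = 9 * 9^12 = 9 * 282429536481 = 2541865828329
9^26 = (9^13)^2 = 2541865828329^2 = 6461081889226673298932241
9^27 = 9 * 9^26 = 9 * 6461081889226673298932241 = 58149737003040059690390169
9^54 = (9^27)^2 = 58149737003040059690390169^2 = 3381391913522726342930221472392241170198527451848561

Result: 3381391913522726342930221472392241170198527451848561
Multiplications needed: 8 (8 lines after 9^1)

9^54 = 3381391913522726342930221472392241170198527451848561. Using exponentiation by squaring, this requires 8 multiplications. The key idea: if the exponent is even, square the half-power; if odd, multiply by the base once.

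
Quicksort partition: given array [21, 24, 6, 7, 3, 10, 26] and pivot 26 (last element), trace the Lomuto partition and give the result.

Lomuto partition with pivot = 26:

Initial array: [21, 24, 6, 7, 3, 10, 26]

arr[0]=21 <= 26: swap with position 0, array becomes [21, 24, 6, 7, 3, 10, 26]
arr[1]=24 <= 26: swap with position 1, array becomes [21, 24, 6, 7, 3, 10, 26]
arr[2]=6 <= 26: swap with position 2, array becomes [21, 24, 6, 7, 3, 10, 26]
arr[3]=7 <= 26: swap with position 3, array becomes [21, 24, 6, 7, 3, 10, 26]
arr[4]=3 <= 26: swap with position 4, array becomes [21, 24, 6, 7, 3, 10, 26]
arr[5]=10 <= 26: swap with position 5, array becomes [21, 24, 6, 7, 3, 10, 26]

Place pivot at position 6: [21, 24, 6, 7, 3, 10, 26]
Pivot position: 6

After partitioning with pivot 26, the array becomes [21, 24, 6, 7, 3, 10, 26]. The pivot is placed at index 6. All elements to the left of the pivot are <= 26, and all elements to the right are > 26.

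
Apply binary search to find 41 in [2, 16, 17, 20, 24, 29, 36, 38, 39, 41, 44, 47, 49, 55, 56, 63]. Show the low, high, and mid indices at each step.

Binary search for 41 in [2, 16, 17, 20, 24, 29, 36, 38, 39, 41, 44, 47, 49, 55, 56, 63]:

lo=0, hi=15, mid=7, arr[mid]=38 -> 38 < 41, search right half
lo=8, hi=15, mid=11, arr[mid]=47 -> 47 > 41, search left half
lo=8, hi=10, mid=9, arr[mid]=41 -> Found target at index 9!

Binary search finds 41 at index 9 after 3 comparisons. The search repeatedly halves the search space by comparing with the middle element.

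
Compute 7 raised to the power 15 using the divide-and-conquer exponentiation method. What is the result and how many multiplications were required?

Computing 7^15 by squaring (build up from 7^1; each line after the first costs one multiplication):

7^1 = 7
7^2 = (7^1)^2 = 7^2 = 49
7^3 = 7 * 7^2 = 7 * 49 = 343
7^6 = (7^3)^2 = 343^2 = 117649
7^7 = 7 * 7^6 = 7 * 117649 = 823543
7^14 = (7^7)^2 = 823543^2 = 678223072849
7^15 = 7 * 7^14 = 7 * 678223072849 = 4747561509943

Result: 4747561509943
Multiplications needed: 6 (6 lines after 7^1)

7^15 = 4747561509943. Using exponentiation by squaring, this requires 6 multiplications. The key idea: if the exponent is even, square the half-power; if odd, multiply by the base once.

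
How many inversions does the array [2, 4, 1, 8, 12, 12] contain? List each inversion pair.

Finding inversions in [2, 4, 1, 8, 12, 12]:

(0, 2): arr[0]=2 > arr[2]=1
(1, 2): arr[1]=4 > arr[2]=1

Total inversions: 2

The array has 2 inversion(s): (0,2), (1,2). Each pair (i,j) satisfies i < j and arr[i] > arr[j].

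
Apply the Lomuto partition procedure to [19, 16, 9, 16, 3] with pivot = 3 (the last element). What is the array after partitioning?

Lomuto partition with pivot = 3:

Initial array: [19, 16, 9, 16, 3]

arr[0]=19 > 3: no swap
arr[1]=16 > 3: no swap
arr[2]=9 > 3: no swap
arr[3]=16 > 3: no swap

Place pivot at position 0: [3, 16, 9, 16, 19]
Pivot position: 0

After partitioning with pivot 3, the array becomes [3, 16, 9, 16, 19]. The pivot is placed at index 0. All elements to the left of the pivot are <= 3, and all elements to the right are > 3.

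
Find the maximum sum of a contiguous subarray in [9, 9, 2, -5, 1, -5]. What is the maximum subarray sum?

Using Kadane's algorithm on [9, 9, 2, -5, 1, -5]:

Scanning through the array:
Position 1 (value 9): max_ending_here = 18, max_so_far = 18
Position 2 (value 2): max_ending_here = 20, max_so_far = 20
Position 3 (value -5): max_ending_here = 15, max_so_far = 20
Position 4 (value 1): max_ending_here = 16, max_so_far = 20
Position 5 (value -5): max_ending_here = 11, max_so_far = 20

Maximum subarray: [9, 9, 2]
Maximum sum: 20

The maximum subarray is [9, 9, 2] with sum 20. This subarray runs from index 0 to index 2.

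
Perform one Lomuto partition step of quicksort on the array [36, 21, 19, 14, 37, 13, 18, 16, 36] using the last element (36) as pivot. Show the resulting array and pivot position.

Lomuto partition with pivot = 36:

Initial array: [36, 21, 19, 14, 37, 13, 18, 16, 36]

arr[0]=36 <= 36: swap with position 0, array becomes [36, 21, 19, 14, 37, 13, 18, 16, 36]
arr[1]=21 <= 36: swap with position 1, array becomes [36, 21, 19, 14, 37, 13, 18, 16, 36]
arr[2]=19 <= 36: swap with position 2, array becomes [36, 21, 19, 14, 37, 13, 18, 16, 36]
arr[3]=14 <= 36: swap with position 3, array becomes [36, 21, 19, 14, 37, 13, 18, 16, 36]
arr[4]=37 > 36: no swap
arr[5]=13 <= 36: swap with position 4, array becomes [36, 21, 19, 14, 13, 37, 18, 16, 36]
arr[6]=18 <= 36: swap with position 5, array becomes [36, 21, 19, 14, 13, 18, 37, 16, 36]
arr[7]=16 <= 36: swap with position 6, array becomes [36, 21, 19, 14, 13, 18, 16, 37, 36]

Place pivot at position 7: [36, 21, 19, 14, 13, 18, 16, 36, 37]
Pivot position: 7

After partitioning with pivot 36, the array becomes [36, 21, 19, 14, 13, 18, 16, 36, 37]. The pivot is placed at index 7. All elements to the left of the pivot are <= 36, and all elements to the right are > 36.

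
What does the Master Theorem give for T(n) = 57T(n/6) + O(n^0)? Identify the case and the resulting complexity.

Master Theorem for T(n) = 57T(n/6) + O(n^0):

a = 57, b = 6, c = 0
log_b(a) = log_6(57) = 2.2565

Case 1: c = 0 < log_6(57) = 2.2565
T(n) = O(n^(log_6 57))

For T(n) = 57T(n/6) + O(n^0): log_6(57) = 2.2565. This is Case 1 of the Master Theorem (c < log_b(a), work dominated by leaves), giving O(n^(log_6 57)).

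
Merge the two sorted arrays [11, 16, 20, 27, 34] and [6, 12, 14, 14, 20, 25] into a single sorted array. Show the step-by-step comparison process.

Merging process:

Compare 11 vs 6: take 6 from right. Merged: [6]
Compare 11 vs 12: take 11 from left. Merged: [6, 11]
Compare 16 vs 12: take 12 from right. Merged: [6, 11, 12]
Compare 16 vs 14: take 14 from right. Merged: [6, 11, 12, 14]
Compare 16 vs 14: take 14 from right. Merged: [6, 11, 12, 14, 14]
Compare 16 vs 20: take 16 from left. Merged: [6, 11, 12, 14, 14, 16]
Compare 20 vs 20: take 20 from left. Merged: [6, 11, 12, 14, 14, 16, 20]
Compare 27 vs 20: take 20 from right. Merged: [6, 11, 12, 14, 14, 16, 20, 20]
Compare 27 vs 25: take 25 from right. Merged: [6, 11, 12, 14, 14, 16, 20, 20, 25]
Append remaining from left: [27, 34]. Merged: [6, 11, 12, 14, 14, 16, 20, 20, 25, 27, 34]

Final merged array: [6, 11, 12, 14, 14, 16, 20, 20, 25, 27, 34]
Total comparisons: 9

The merged array is [6, 11, 12, 14, 14, 16, 20, 20, 25, 27, 34], requiring 9 comparisons. The merge step runs in O(n) time where n is the total number of elements.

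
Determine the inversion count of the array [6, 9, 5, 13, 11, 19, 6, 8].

Finding inversions in [6, 9, 5, 13, 11, 19, 6, 8]:

(0, 2): arr[0]=6 > arr[2]=5
(1, 2): arr[1]=9 > arr[2]=5
(1, 6): arr[1]=9 > arr[6]=6
(1, 7): arr[1]=9 > arr[7]=8
(3, 4): arr[3]=13 > arr[4]=11
(3, 6): arr[3]=13 > arr[6]=6
(3, 7): arr[3]=13 > arr[7]=8
(4, 6): arr[4]=11 > arr[6]=6
(4, 7): arr[4]=11 > arr[7]=8
(5, 6): arr[5]=19 > arr[6]=6
(5, 7): arr[5]=19 > arr[7]=8

Total inversions: 11

The array has 11 inversion(s): (0,2), (1,2), (1,6), (1,7), (3,4), (3,6), (3,7), (4,6), (4,7), (5,6), (5,7). Each pair (i,j) satisfies i < j and arr[i] > arr[j].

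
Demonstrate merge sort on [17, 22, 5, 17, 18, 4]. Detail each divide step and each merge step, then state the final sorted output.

Merge sort trace:

Split: [17, 22, 5, 17, 18, 4] -> [17, 22, 5] and [17, 18, 4]
  Split: [17, 22, 5] -> [17] and [22, 5]
    Split: [22, 5] -> [22] and [5]
    Merge: [22] + [5] -> [5, 22]
  Merge: [17] + [5, 22] -> [5, 17, 22]
  Split: [17, 18, 4] -> [17] and [18, 4]
    Split: [18, 4] -> [18] and [4]
    Merge: [18] + [4] -> [4, 18]
  Merge: [17] + [4, 18] -> [4, 17, 18]
Merge: [5, 17, 22] + [4, 17, 18] -> [4, 5, 17, 17, 18, 22]

Final sorted array: [4, 5, 17, 17, 18, 22]

The merge sort proceeds by recursively splitting the array and merging sorted halves.
After all merges, the sorted array is [4, 5, 17, 17, 18, 22].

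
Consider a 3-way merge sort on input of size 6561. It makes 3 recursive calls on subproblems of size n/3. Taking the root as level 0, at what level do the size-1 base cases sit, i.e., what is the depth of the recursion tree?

For divide and conquer with division factor 3:

Problem sizes at each level:
Level 0: 6561
Level 1: 2187
Level 2: 729
Level 3: 243
Level 4: 81
Level 5: 27
Level 6: 9
Level 7: 3
Level 8: 1

The root is level 0 and the size-1 base case is level 8 (the tree spans levels 0 through 8, i.e. 9 levels counting the root), so the depth is the number of divisions: log_3(6561) = 8

The recursion tree depth is log_3(6561) = 8. At each level, the problem size is divided by 3, so it takes 8 divisions to reduce to a base case of size 1. The algorithm makes 3 recursive calls at each level.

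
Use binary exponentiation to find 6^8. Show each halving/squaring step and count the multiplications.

Computing 6^8 by squaring (build up from 6^1; each line after the first costs one multiplication):

6^1 = 6
6^2 = (6^1)^2 = 6^2 = 36
6^4 = (6^2)^2 = 36^2 = 1296
6^8 = (6^4)^2 = 1296^2 = 1679616

Result: 1679616
Multiplications needed: 3 (3 lines after 6^1)

6^8 = 1679616. Using exponentiation by squaring, this requires 3 multiplications. The key idea: if the exponent is even, square the half-power; if odd, multiply by the base once.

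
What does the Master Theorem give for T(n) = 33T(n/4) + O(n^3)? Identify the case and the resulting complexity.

Master Theorem for T(n) = 33T(n/4) + O(n^3):

a = 33, b = 4, c = 3
log_b(a) = log_4(33) = 2.5222

Case 3: c = 3 > log_4(33) = 2.5222
T(n) = O(n^3) = O(n^3)

For T(n) = 33T(n/4) + O(n^3): log_4(33) = 2.5222. This is Case 3 of the Master Theorem (c > log_b(a), work dominated by root), giving O(n^3).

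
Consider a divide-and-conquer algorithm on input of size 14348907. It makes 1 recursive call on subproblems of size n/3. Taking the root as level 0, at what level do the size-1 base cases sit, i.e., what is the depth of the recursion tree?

For divide and conquer with division factor 3:

Problem sizes at each level:
Level 0: 14348907
Level 1: 4782969
Level 2: 1594323
Level 3: 531441
Level 4: 177147
Level 5: 59049
Level 6: 19683
Level 7: 6561
Level 8: 2187
Level 9: 729
Level 10: 243
Level 11: 81
Level 12: 27
Level 13: 9
Level 14: 3
Level 15: 1

The root is level 0 and the size-1 base case is level 15 (the tree spans levels 0 through 15, i.e. 16 levels counting the root), so the depth is the number of divisions: log_3(14348907) = 15

The recursion tree depth is log_3(14348907) = 15. At each level, the problem size is divided by 3, so it takes 15 divisions to reduce to a base case of size 1. The algorithm makes 1 recursive call at each level.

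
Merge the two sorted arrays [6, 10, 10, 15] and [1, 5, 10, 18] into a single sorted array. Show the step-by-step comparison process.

Merging process:

Compare 6 vs 1: take 1 from right. Merged: [1]
Compare 6 vs 5: take 5 from right. Merged: [1, 5]
Compare 6 vs 10: take 6 from left. Merged: [1, 5, 6]
Compare 10 vs 10: take 10 from left. Merged: [1, 5, 6, 10]
Compare 10 vs 10: take 10 from left. Merged: [1, 5, 6, 10, 10]
Compare 15 vs 10: take 10 from right. Merged: [1, 5, 6, 10, 10, 10]
Compare 15 vs 18: take 15 from left. Merged: [1, 5, 6, 10, 10, 10, 15]
Append remaining from right: [18]. Merged: [1, 5, 6, 10, 10, 10, 15, 18]

Final merged array: [1, 5, 6, 10, 10, 10, 15, 18]
Total comparisons: 7

The merged array is [1, 5, 6, 10, 10, 10, 15, 18], requiring 7 comparisons. The merge step runs in O(n) time where n is the total number of elements.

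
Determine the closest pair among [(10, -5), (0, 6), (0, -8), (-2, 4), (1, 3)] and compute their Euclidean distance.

Computing all pairwise distances among 5 points:

d((10, -5), (0, 6)) = 14.8661
d((10, -5), (0, -8)) = 10.4403
d((10, -5), (-2, 4)) = 15.0
d((10, -5), (1, 3)) = 12.0416
d((0, 6), (0, -8)) = 14.0
d((0, 6), (-2, 4)) = 2.8284 <-- minimum
d((0, 6), (1, 3)) = 3.1623
d((0, -8), (-2, 4)) = 12.1655
d((0, -8), (1, 3)) = 11.0454
d((-2, 4), (1, 3)) = 3.1623

Closest pair: (0, 6) and (-2, 4) with distance 2.8284

The closest pair is (0, 6) and (-2, 4) with Euclidean distance 2.8284. For 5 points, brute-force pairwise comparison is shown above. For large n, the divide-and-conquer algorithm (sort by x, recurse on halves, check the dividing strip) achieves O(n log n).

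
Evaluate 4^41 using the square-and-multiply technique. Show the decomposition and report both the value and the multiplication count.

Computing 4^41 by squaring (build up from 4^1; each line after the first costs one multiplication):

4^1 = 4
4^2 = (4^1)^2 = 4^2 = 16
4^4 = (4^2)^2 = 16^2 = 256
4^5 = 4 * 4^4 = 4 * 256 = 1024
4^10 = (4^5)^2 = 1024^2 = 1048576
4^20 = (4^10)^2 = 1048576^2 = 1099511627776
4^40 = (4^20)^2 = 1099511627776^2 = 1208925819614629174706176
4^41 = 4 * 4^40 = 4 * 1208925819614629174706176 = 4835703278458516698824704

Result: 4835703278458516698824704
Multiplications needed: 7 (7 lines after 4^1)

4^41 = 4835703278458516698824704. Using exponentiation by squaring, this requires 7 multiplications. The key idea: if the exponent is even, square the half-power; if odd, multiply by the base once.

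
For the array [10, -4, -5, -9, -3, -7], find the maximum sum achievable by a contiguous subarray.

Using Kadane's algorithm on [10, -4, -5, -9, -3, -7]:

Scanning through the array:
Position 1 (value -4): max_ending_here = 6, max_so_far = 10
Position 2 (value -5): max_ending_here = 1, max_so_far = 10
Position 3 (value -9): max_ending_here = -8, max_so_far = 10
Position 4 (value -3): max_ending_here = -3, max_so_far = 10
Position 5 (value -7): max_ending_here = -7, max_so_far = 10

Maximum subarray: [10]
Maximum sum: 10

The maximum subarray is [10] with sum 10. This subarray runs from index 0 to index 0.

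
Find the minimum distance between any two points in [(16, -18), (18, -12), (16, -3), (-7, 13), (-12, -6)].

Computing all pairwise distances among 5 points:

d((16, -18), (18, -12)) = 6.3246 <-- minimum
d((16, -18), (16, -3)) = 15.0
d((16, -18), (-7, 13)) = 38.6005
d((16, -18), (-12, -6)) = 30.4631
d((18, -12), (16, -3)) = 9.2195
d((18, -12), (-7, 13)) = 35.3553
d((18, -12), (-12, -6)) = 30.5941
d((16, -3), (-7, 13)) = 28.0179
d((16, -3), (-12, -6)) = 28.1603
d((-7, 13), (-12, -6)) = 19.6469

Closest pair: (16, -18) and (18, -12) with distance 6.3246

The closest pair is (16, -18) and (18, -12) with Euclidean distance 6.3246. For 5 points, brute-force pairwise comparison is shown above. For large n, the divide-and-conquer algorithm (sort by x, recurse on halves, check the dividing strip) achieves O(n log n).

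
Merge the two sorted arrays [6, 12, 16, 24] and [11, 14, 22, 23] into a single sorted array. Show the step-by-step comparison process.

Merging process:

Compare 6 vs 11: take 6 from left. Merged: [6]
Compare 12 vs 11: take 11 from right. Merged: [6, 11]
Compare 12 vs 14: take 12 from left. Merged: [6, 11, 12]
Compare 16 vs 14: take 14 from right. Merged: [6, 11, 12, 14]
Compare 16 vs 22: take 16 from left. Merged: [6, 11, 12, 14, 16]
Compare 24 vs 22: take 22 from right. Merged: [6, 11, 12, 14, 16, 22]
Compare 24 vs 23: take 23 from right. Merged: [6, 11, 12, 14, 16, 22, 23]
Append remaining from left: [24]. Merged: [6, 11, 12, 14, 16, 22, 23, 24]

Final merged array: [6, 11, 12, 14, 16, 22, 23, 24]
Total comparisons: 7

The merged array is [6, 11, 12, 14, 16, 22, 23, 24], requiring 7 comparisons. The merge step runs in O(n) time where n is the total number of elements.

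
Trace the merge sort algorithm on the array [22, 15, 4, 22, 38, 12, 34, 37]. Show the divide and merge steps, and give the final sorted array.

Merge sort trace:

Split: [22, 15, 4, 22, 38, 12, 34, 37] -> [22, 15, 4, 22] and [38, 12, 34, 37]
  Split: [22, 15, 4, 22] -> [22, 15] and [4, 22]
    Split: [22, 15] -> [22] and [15]
    Merge: [22] + [15] -> [15, 22]
    Split: [4, 22] -> [4] and [22]
    Merge: [4] + [22] -> [4, 22]
  Merge: [15, 22] + [4, 22] -> [4, 15, 22, 22]
  Split: [38, 12, 34, 37] -> [38, 12] and [34, 37]
    Split: [38, 12] -> [38] and [12]
    Merge: [38] + [12] -> [12, 38]
    Split: [34, 37] -> [34] and [37]
    Merge: [34] + [37] -> [34, 37]
  Merge: [12, 38] + [34, 37] -> [12, 34, 37, 38]
Merge: [4, 15, 22, 22] + [12, 34, 37, 38] -> [4, 12, 15, 22, 22, 34, 37, 38]

Final sorted array: [4, 12, 15, 22, 22, 34, 37, 38]

The merge sort proceeds by recursively splitting the array and merging sorted halves.
After all merges, the sorted array is [4, 12, 15, 22, 22, 34, 37, 38].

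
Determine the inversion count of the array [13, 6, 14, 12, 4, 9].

Finding inversions in [13, 6, 14, 12, 4, 9]:

(0, 1): arr[0]=13 > arr[1]=6
(0, 3): arr[0]=13 > arr[3]=12
(0, 4): arr[0]=13 > arr[4]=4
(0, 5): arr[0]=13 > arr[5]=9
(1, 4): arr[1]=6 > arr[4]=4
(2, 3): arr[2]=14 > arr[3]=12
(2, 4): arr[2]=14 > arr[4]=4
(2, 5): arr[2]=14 > arr[5]=9
(3, 4): arr[3]=12 > arr[4]=4
(3, 5): arr[3]=12 > arr[5]=9

Total inversions: 10

The array has 10 inversion(s): (0,1), (0,3), (0,4), (0,5), (1,4), (2,3), (2,4), (2,5), (3,4), (3,5). Each pair (i,j) satisfies i < j and arr[i] > arr[j].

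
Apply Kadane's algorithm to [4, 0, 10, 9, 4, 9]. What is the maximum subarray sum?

Using Kadane's algorithm on [4, 0, 10, 9, 4, 9]:

Scanning through the array:
Position 1 (value 0): max_ending_here = 4, max_so_far = 4
Position 2 (value 10): max_ending_here = 14, max_so_far = 14
Position 3 (value 9): max_ending_here = 23, max_so_far = 23
Position 4 (value 4): max_ending_here = 27, max_so_far = 27
Position 5 (value 9): max_ending_here = 36, max_so_far = 36

Maximum subarray: [4, 0, 10, 9, 4, 9]
Maximum sum: 36

The maximum subarray is [4, 0, 10, 9, 4, 9] with sum 36. This subarray runs from index 0 to index 5.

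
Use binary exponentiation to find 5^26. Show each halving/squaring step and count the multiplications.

Computing 5^26 by squaring (build up from 5^1; each line after the first costs one multiplication):

5^1 = 5
5^2 = (5^1)^2 = 5^2 = 25
5^3 = 5 * 5^2 = 5 * 25 = 125
5^6 = (5^3)^2 = 125^2 = 15625
5^12 = (5^6)^2 = 15625^2 = 244140625
5^13 = 5 * 5^12 = 5 * 244140625 = 1220703125
5^26 = (5^13)^2 = 1220703125^2 = 1490116119384765625

Result: 1490116119384765625
Multiplications needed: 6 (6 lines after 5^1)

5^26 = 1490116119384765625. Using exponentiation by squaring, this requires 6 multiplications. The key idea: if the exponent is even, square the half-power; if odd, multiply by the base once.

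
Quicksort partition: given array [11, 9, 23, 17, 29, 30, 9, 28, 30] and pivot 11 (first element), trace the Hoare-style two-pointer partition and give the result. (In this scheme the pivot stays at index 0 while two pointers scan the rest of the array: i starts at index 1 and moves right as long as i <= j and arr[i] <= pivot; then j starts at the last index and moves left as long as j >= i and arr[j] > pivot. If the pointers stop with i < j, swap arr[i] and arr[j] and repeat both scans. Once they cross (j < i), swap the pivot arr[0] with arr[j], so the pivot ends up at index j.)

Hoare-style two-pointer partition with pivot = 11:

Initial array: [11, 9, 23, 17, 29, 30, 9, 28, 30]

Pointers start at i = 1, j = 8.
i stops at index 2 (arr[2]=23 > 11), j stops at index 6 (arr[6]=9 <= 11): swap arr[2] and arr[6], array becomes [11, 9, 9, 17, 29, 30, 23, 28, 30]
i ends at 3, j ends at 2: the pointers have crossed (j < i), so scanning stops.

Swap pivot arr[0] with arr[2] to place pivot at position 2: [9, 9, 11, 17, 29, 30, 23, 28, 30]
Pivot position: 2

After partitioning with pivot 11, the array becomes [9, 9, 11, 17, 29, 30, 23, 28, 30]. The pivot is placed at index 2. All elements to the left of the pivot are <= 11, and all elements to the right are > 11.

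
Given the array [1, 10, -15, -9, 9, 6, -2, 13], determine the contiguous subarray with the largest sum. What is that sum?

Using Kadane's algorithm on [1, 10, -15, -9, 9, 6, -2, 13]:

Scanning through the array:
Position 1 (value 10): max_ending_here = 11, max_so_far = 11
Position 2 (value -15): max_ending_here = -4, max_so_far = 11
Position 3 (value -9): max_ending_here = -9, max_so_far = 11
Position 4 (value 9): max_ending_here = 9, max_so_far = 11
Position 5 (value 6): max_ending_here = 15, max_so_far = 15
Position 6 (value -2): max_ending_here = 13, max_so_far = 15
Position 7 (value 13): max_ending_here = 26, max_so_far = 26

Maximum subarray: [9, 6, -2, 13]
Maximum sum: 26

The maximum subarray is [9, 6, -2, 13] with sum 26. This subarray runs from index 4 to index 7.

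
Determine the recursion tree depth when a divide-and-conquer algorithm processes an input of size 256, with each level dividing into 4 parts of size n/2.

For divide and conquer with division factor 2:

Problem sizes at each level:
Level 0: 256
Level 1: 128
Level 2: 64
Level 3: 32
Level 4: 16
Level 5: 8
Level 6: 4
Level 7: 2
Level 8: 1

The root is level 0 and the size-1 base case is level 8 (the tree spans levels 0 through 8, i.e. 9 levels counting the root), so the depth is the number of divisions: log_2(256) = 8

The recursion tree depth is log_2(256) = 8. At each level, the problem size is divided by 2, so it takes 8 divisions to reduce to a base case of size 1. The algorithm makes 4 recursive calls at each level.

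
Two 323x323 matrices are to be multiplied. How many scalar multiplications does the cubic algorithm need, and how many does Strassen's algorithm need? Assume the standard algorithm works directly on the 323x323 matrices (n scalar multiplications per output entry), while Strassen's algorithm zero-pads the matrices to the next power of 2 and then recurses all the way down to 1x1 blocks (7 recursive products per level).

Matrix multiplication for 323x323 matrices:

Strassen's algorithm requires power-of-2 dimensions. Pad 323x323 to 512x512 (next power of 2).

Standard algorithm: 323^3 = 33698267 multiplications
Strassen's algorithm: 7^(log2(512)) = 7^9 = 40353607 multiplications
Difference: 33698267 - 40353607 = -6655340 (Strassen uses MORE here due to padding overhead — for small or just-over-power-of-2 n, padding can outweigh the per-level savings)

Standard: 33698267 multiplications (323^3). Strassen: 40353607 multiplications (7^9, after padding to 512x512). Strassen reduces 8 recursive multiplications to 7 at each level.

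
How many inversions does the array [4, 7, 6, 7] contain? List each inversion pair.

Finding inversions in [4, 7, 6, 7]:

(1, 2): arr[1]=7 > arr[2]=6

Total inversions: 1

The array has 1 inversion(s): (1,2). Each pair (i,j) satisfies i < j and arr[i] > arr[j].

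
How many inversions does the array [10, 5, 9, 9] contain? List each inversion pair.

Finding inversions in [10, 5, 9, 9]:

(0, 1): arr[0]=10 > arr[1]=5
(0, 2): arr[0]=10 > arr[2]=9
(0, 3): arr[0]=10 > arr[3]=9

Total inversions: 3

The array has 3 inversion(s): (0,1), (0,2), (0,3). Each pair (i,j) satisfies i < j and arr[i] > arr[j].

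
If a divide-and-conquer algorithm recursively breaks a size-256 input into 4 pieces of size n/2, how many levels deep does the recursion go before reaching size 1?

For divide and conquer with division factor 2:

Problem sizes at each level:
Level 0: 256
Level 1: 128
Level 2: 64
Level 3: 32
Level 4: 16
Level 5: 8
Level 6: 4
Level 7: 2
Level 8: 1

The root is level 0 and the size-1 base case is level 8 (the tree spans levels 0 through 8, i.e. 9 levels counting the root), so the depth is the number of divisions: log_2(256) = 8

The recursion tree depth is log_2(256) = 8. At each level, the problem size is divided by 2, so it takes 8 divisions to reduce to a base case of size 1. The algorithm makes 4 recursive calls at each level.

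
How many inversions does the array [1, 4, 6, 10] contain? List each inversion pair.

Finding inversions in [1, 4, 6, 10]:


Total inversions: 0

The array has 0 inversions. It is already sorted.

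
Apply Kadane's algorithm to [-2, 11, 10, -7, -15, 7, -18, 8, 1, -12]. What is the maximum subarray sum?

Using Kadane's algorithm on [-2, 11, 10, -7, -15, 7, -18, 8, 1, -12]:

Scanning through the array:
Position 1 (value 11): max_ending_here = 11, max_so_far = 11
Position 2 (value 10): max_ending_here = 21, max_so_far = 21
Position 3 (value -7): max_ending_here = 14, max_so_far = 21
Position 4 (value -15): max_ending_here = -1, max_so_far = 21
Position 5 (value 7): max_ending_here = 7, max_so_far = 21
Position 6 (value -18): max_ending_here = -11, max_so_far = 21
Position 7 (value 8): max_ending_here = 8, max_so_far = 21
Position 8 (value 1): max_ending_here = 9, max_so_far = 21
Position 9 (value -12): max_ending_here = -3, max_so_far = 21

Maximum subarray: [11, 10]
Maximum sum: 21

The maximum subarray is [11, 10] with sum 21. This subarray runs from index 1 to index 2.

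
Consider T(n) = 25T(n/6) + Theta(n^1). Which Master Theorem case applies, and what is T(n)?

Master Theorem for T(n) = 25T(n/6) + O(n^1):

a = 25, b = 6, c = 1
log_b(a) = log_6(25) = 1.7965

Case 1: c = 1 < log_6(25) = 1.7965
T(n) = O(n^(log_6 25))

For T(n) = 25T(n/6) + O(n^1): log_6(25) = 1.7965. This is Case 1 of the Master Theorem (c < log_b(a), work dominated by leaves), giving O(n^(log_6 25)).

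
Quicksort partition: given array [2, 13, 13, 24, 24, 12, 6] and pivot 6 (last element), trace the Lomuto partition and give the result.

Lomuto partition with pivot = 6:

Initial array: [2, 13, 13, 24, 24, 12, 6]

arr[0]=2 <= 6: swap with position 0, array becomes [2, 13, 13, 24, 24, 12, 6]
arr[1]=13 > 6: no swap
arr[2]=13 > 6: no swap
arr[3]=24 > 6: no swap
arr[4]=24 > 6: no swap
arr[5]=12 > 6: no swap

Place pivot at position 1: [2, 6, 13, 24, 24, 12, 13]
Pivot position: 1

After partitioning with pivot 6, the array becomes [2, 6, 13, 24, 24, 12, 13]. The pivot is placed at index 1. All elements to the left of the pivot are <= 6, and all elements to the right are > 6.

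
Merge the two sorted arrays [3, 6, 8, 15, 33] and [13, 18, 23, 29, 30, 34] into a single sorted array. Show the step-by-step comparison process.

Merging process:

Compare 3 vs 13: take 3 from left. Merged: [3]
Compare 6 vs 13: take 6 from left. Merged: [3, 6]
Compare 8 vs 13: take 8 from left. Merged: [3, 6, 8]
Compare 15 vs 13: take 13 from right. Merged: [3, 6, 8, 13]
Compare 15 vs 18: take 15 from left. Merged: [3, 6, 8, 13, 15]
Compare 33 vs 18: take 18 from right. Merged: [3, 6, 8, 13, 15, 18]
Compare 33 vs 23: take 23 from right. Merged: [3, 6, 8, 13, 15, 18, 23]
Compare 33 vs 29: take 29 from right. Merged: [3, 6, 8, 13, 15, 18, 23, 29]
Compare 33 vs 30: take 30 from right. Merged: [3, 6, 8, 13, 15, 18, 23, 29, 30]
Compare 33 vs 34: take 33 from left. Merged: [3, 6, 8, 13, 15, 18, 23, 29, 30, 33]
Append remaining from right: [34]. Merged: [3, 6, 8, 13, 15, 18, 23, 29, 30, 33, 34]

Final merged array: [3, 6, 8, 13, 15, 18, 23, 29, 30, 33, 34]
Total comparisons: 10

The merged array is [3, 6, 8, 13, 15, 18, 23, 29, 30, 33, 34], requiring 10 comparisons. The merge step runs in O(n) time where n is the total number of elements.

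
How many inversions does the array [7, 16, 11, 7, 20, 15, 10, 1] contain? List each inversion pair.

Finding inversions in [7, 16, 11, 7, 20, 15, 10, 1]:

(0, 7): arr[0]=7 > arr[7]=1
(1, 2): arr[1]=16 > arr[2]=11
(1, 3): arr[1]=16 > arr[3]=7
(1, 5): arr[1]=16 > arr[5]=15
(1, 6): arr[1]=16 > arr[6]=10
(1, 7): arr[1]=16 > arr[7]=1
(2, 3): arr[2]=11 > arr[3]=7
(2, 6): arr[2]=11 > arr[6]=10
(2, 7): arr[2]=11 > arr[7]=1
(3, 7): arr[3]=7 > arr[7]=1
(4, 5): arr[4]=20 > arr[5]=15
(4, 6): arr[4]=20 > arr[6]=10
(4, 7): arr[4]=20 > arr[7]=1
(5, 6): arr[5]=15 > arr[6]=10
(5, 7): arr[5]=15 > arr[7]=1
(6, 7): arr[6]=10 > arr[7]=1

Total inversions: 16

The array has 16 inversion(s): (0,7), (1,2), (1,3), (1,5), (1,6), (1,7), (2,3), (2,6), (2,7), (3,7), (4,5), (4,6), (4,7), (5,6), (5,7), (6,7). Each pair (i,j) satisfies i < j and arr[i] > arr[j].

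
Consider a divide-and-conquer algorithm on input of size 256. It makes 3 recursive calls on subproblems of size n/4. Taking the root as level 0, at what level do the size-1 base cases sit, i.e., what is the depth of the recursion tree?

For divide and conquer with division factor 4:

Problem sizes at each level:
Level 0: 256
Level 1: 64
Level 2: 16
Level 3: 4
Level 4: 1

The root is level 0 and the size-1 base case is level 4 (the tree spans levels 0 through 4, i.e. 5 levels counting the root), so the depth is the number of divisions: log_4(256) = 4

The recursion tree depth is log_4(256) = 4. At each level, the problem size is divided by 4, so it takes 4 divisions to reduce to a base case of size 1. The algorithm makes 3 recursive calls at each level.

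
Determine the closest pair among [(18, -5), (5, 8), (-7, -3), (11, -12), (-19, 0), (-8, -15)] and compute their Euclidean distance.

Computing all pairwise distances among 6 points:

d((18, -5), (5, 8)) = 18.3848
d((18, -5), (-7, -3)) = 25.0799
d((18, -5), (11, -12)) = 9.8995 <-- minimum
d((18, -5), (-19, 0)) = 37.3363
d((18, -5), (-8, -15)) = 27.8568
d((5, 8), (-7, -3)) = 16.2788
d((5, 8), (11, -12)) = 20.8806
d((5, 8), (-19, 0)) = 25.2982
d((5, 8), (-8, -15)) = 26.4197
d((-7, -3), (11, -12)) = 20.1246
d((-7, -3), (-19, 0)) = 12.3693
d((-7, -3), (-8, -15)) = 12.0416
d((11, -12), (-19, 0)) = 32.311
d((11, -12), (-8, -15)) = 19.2354
d((-19, 0), (-8, -15)) = 18.6011

Closest pair: (18, -5) and (11, -12) with distance 9.8995

The closest pair is (18, -5) and (11, -12) with Euclidean distance 9.8995. For 6 points, brute-force pairwise comparison is shown above. For large n, the divide-and-conquer algorithm (sort by x, recurse on halves, check the dividing strip) achieves O(n log n).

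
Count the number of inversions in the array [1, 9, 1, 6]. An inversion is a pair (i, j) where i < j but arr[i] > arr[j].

Finding inversions in [1, 9, 1, 6]:

(1, 2): arr[1]=9 > arr[2]=1
(1, 3): arr[1]=9 > arr[3]=6

Total inversions: 2

The array has 2 inversion(s): (1,2), (1,3). Each pair (i,j) satisfies i < j and arr[i] > arr[j].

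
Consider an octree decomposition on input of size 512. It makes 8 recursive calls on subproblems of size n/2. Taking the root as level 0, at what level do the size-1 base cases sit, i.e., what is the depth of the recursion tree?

For divide and conquer with division factor 2:

Problem sizes at each level:
Level 0: 512
Level 1: 256
Level 2: 128
Level 3: 64
Level 4: 32
Level 5: 16
Level 6: 8
Level 7: 4
Level 8: 2
Level 9: 1

The root is level 0 and the size-1 base case is level 9 (the tree spans levels 0 through 9, i.e. 10 levels counting the root), so the depth is the number of divisions: log_2(512) = 9

The recursion tree depth is log_2(512) = 9. At each level, the problem size is divided by 2, so it takes 9 divisions to reduce to a base case of size 1. The algorithm makes 8 recursive calls at each level.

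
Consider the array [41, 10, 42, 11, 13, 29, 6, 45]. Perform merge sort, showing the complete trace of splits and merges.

Merge sort trace:

Split: [41, 10, 42, 11, 13, 29, 6, 45] -> [41, 10, 42, 11] and [13, 29, 6, 45]
  Split: [41, 10, 42, 11] -> [41, 10] and [42, 11]
    Split: [41, 10] -> [41] and [10]
    Merge: [41] + [10] -> [10, 41]
    Split: [42, 11] -> [42] and [11]
    Merge: [42] + [11] -> [11, 42]
  Merge: [10, 41] + [11, 42] -> [10, 11, 41, 42]
  Split: [13, 29, 6, 45] -> [13, 29] and [6, 45]
    Split: [13, 29] -> [13] and [29]
    Merge: [13] + [29] -> [13, 29]
    Split: [6, 45] -> [6] and [45]
    Merge: [6] + [45] -> [6, 45]
  Merge: [13, 29] + [6, 45] -> [6, 13, 29, 45]
Merge: [10, 11, 41, 42] + [6, 13, 29, 45] -> [6, 10, 11, 13, 29, 41, 42, 45]

Final sorted array: [6, 10, 11, 13, 29, 41, 42, 45]

The merge sort proceeds by recursively splitting the array and merging sorted halves.
After all merges, the sorted array is [6, 10, 11, 13, 29, 41, 42, 45].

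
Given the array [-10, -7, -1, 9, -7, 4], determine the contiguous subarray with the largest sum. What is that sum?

Using Kadane's algorithm on [-10, -7, -1, 9, -7, 4]:

Scanning through the array:
Position 1 (value -7): max_ending_here = -7, max_so_far = -7
Position 2 (value -1): max_ending_here = -1, max_so_far = -1
Position 3 (value 9): max_ending_here = 9, max_so_far = 9
Position 4 (value -7): max_ending_here = 2, max_so_far = 9
Position 5 (value 4): max_ending_here = 6, max_so_far = 9

Maximum subarray: [9]
Maximum sum: 9

The maximum subarray is [9] with sum 9. This subarray runs from index 3 to index 3.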